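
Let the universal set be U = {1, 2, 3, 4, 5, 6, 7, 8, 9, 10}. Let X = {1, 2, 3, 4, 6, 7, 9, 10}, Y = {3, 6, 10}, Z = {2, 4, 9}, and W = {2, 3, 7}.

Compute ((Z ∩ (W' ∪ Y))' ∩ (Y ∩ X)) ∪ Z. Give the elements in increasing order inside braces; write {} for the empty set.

{2, 3, 4, 6, 9, 10}

W' = {1, 4, 5, 6, 8, 9, 10}
W' ∪ Y = {1, 3, 4, 5, 6, 8, 9, 10}
Z ∩ (W' ∪ Y) = {4, 9}
(Z ∩ (W' ∪ Y))' = {1, 2, 3, 5, 6, 7, 8, 10}
Y ∩ X = {3, 6, 10}
(Z ∩ (W' ∪ Y))' ∩ (Y ∩ X) = {3, 6, 10}
((Z ∩ (W' ∪ Y))' ∩ (Y ∩ X)) ∪ Z = {2, 3, 4, 6, 9, 10}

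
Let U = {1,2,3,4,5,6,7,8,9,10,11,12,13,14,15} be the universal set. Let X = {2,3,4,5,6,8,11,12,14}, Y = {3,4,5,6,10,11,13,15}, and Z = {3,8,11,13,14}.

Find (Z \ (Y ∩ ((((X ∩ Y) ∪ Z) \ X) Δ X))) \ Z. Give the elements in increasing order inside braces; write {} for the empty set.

X ∩ Y = {3,4,5,6,11}
(X ∩ Y) ∪ Z = {3,4,5,6,8,11,13,14}
((X ∩ Y) ∪ Z) \ X = {13}
(((X ∩ Y) ∪ Z) \ X) Δ X = {2,3,4,5,6,8,11,12,13,14}
Y ∩ ((((X ∩ Y) ∪ Z) \ X) Δ X) = {3,4,5,6,11,13}
Z \ (Y ∩ ((((X ∩ Y) ∪ Z) \ X) Δ X)) = {8,14}
(Z \ (Y ∩ ((((X ∩ Y) ∪ Z) \ X) Δ X))) \ Z = {}

{}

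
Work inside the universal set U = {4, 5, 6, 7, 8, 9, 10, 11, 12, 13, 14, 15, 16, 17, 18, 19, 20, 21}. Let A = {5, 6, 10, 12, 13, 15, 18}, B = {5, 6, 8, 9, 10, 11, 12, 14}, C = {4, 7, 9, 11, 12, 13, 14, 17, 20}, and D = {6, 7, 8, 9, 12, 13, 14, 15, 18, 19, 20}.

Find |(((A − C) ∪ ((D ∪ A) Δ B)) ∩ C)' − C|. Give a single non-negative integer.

9

A − C = {5, 6, 10, 15, 18}
D ∪ A = {5, 6, 7, 8, 9, 10, 12, 13, 14, 15, 18, 19, 20}
(D ∪ A) Δ B = {7, 11, 13, 15, 18, 19, 20}
(A − C) ∪ ((D ∪ A) Δ B) = {5, 6, 7, 10, 11, 13, 15, 18, 19, 20}
((A − C) ∪ ((D ∪ A) Δ B)) ∩ C = {7, 11, 13, 20}
(((A − C) ∪ ((D ∪ A) Δ B)) ∩ C)' = {4, 5, 6, 8, 9, 10, 12, 14, 15, 16, 17, 18, 19, 21}
(((A − C) ∪ ((D ∪ A) Δ B)) ∩ C)' − C = {5, 6, 8, 10, 15, 16, 18, 19, 21}
|(((A − C) ∪ ((D ∪ A) Δ B)) ∩ C)' − C| = 9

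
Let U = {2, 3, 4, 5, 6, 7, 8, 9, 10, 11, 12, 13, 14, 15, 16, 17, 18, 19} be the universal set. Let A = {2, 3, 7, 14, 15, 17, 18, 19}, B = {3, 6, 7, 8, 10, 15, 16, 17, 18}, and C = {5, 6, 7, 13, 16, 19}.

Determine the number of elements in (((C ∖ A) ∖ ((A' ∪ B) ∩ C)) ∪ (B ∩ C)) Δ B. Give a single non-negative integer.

C ∖ A = {5, 6, 13, 16}
A' = {4, 5, 6, 8, 9, 10, 11, 12, 13, 16}
A' ∪ B = {3, 4, 5, 6, 7, 8, 9, 10, 11, 12, 13, 15, 16, 17, 18}
(A' ∪ B) ∩ C = {5, 6, 7, 13, 16}
(C ∖ A) ∖ ((A' ∪ B) ∩ C) = {}
B ∩ C = {6, 7, 16}
((C ∖ A) ∖ ((A' ∪ B) ∩ C)) ∪ (B ∩ C) = {6, 7, 16}
(((C ∖ A) ∖ ((A' ∪ B) ∩ C)) ∪ (B ∩ C)) Δ B = {3, 8, 10, 15, 17, 18}
|(((C ∖ A) ∖ ((A' ∪ B) ∩ C)) ∪ (B ∩ C)) Δ B| = 6

6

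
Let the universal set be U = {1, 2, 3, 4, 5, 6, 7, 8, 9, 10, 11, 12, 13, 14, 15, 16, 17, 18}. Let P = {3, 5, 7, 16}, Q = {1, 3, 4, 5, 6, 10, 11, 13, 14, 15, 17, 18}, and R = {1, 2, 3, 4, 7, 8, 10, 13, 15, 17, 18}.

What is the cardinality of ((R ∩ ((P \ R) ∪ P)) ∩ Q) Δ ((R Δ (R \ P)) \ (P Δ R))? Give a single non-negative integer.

1

P \ R = {5, 16}
(P \ R) ∪ P = {3, 5, 7, 16}
R ∩ ((P \ R) ∪ P) = {3, 7}
(R ∩ ((P \ R) ∪ P)) ∩ Q = {3}
R \ P = {1, 2, 4, 8, 10, 13, 15, 17, 18}
R Δ (R \ P) = {3, 7}
P Δ R = {1, 2, 4, 5, 8, 10, 13, 15, 16, 17, 18}
(R Δ (R \ P)) \ (P Δ R) = {3, 7}
((R ∩ ((P \ R) ∪ P)) ∩ Q) Δ ((R Δ (R \ P)) \ (P Δ R)) = {7}
|((R ∩ ((P \ R) ∪ P)) ∩ Q) Δ ((R Δ (R \ P)) \ (P Δ R))| = 1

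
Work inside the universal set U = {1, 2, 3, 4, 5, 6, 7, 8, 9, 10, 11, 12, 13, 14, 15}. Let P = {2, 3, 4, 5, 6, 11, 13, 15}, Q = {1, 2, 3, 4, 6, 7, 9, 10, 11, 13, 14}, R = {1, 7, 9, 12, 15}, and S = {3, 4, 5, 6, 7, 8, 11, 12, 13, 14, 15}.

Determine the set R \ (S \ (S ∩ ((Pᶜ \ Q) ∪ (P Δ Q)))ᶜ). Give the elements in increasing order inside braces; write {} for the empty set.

{1, 9}

Pᶜ = {1, 7, 8, 9, 10, 12, 14}
Pᶜ \ Q = {8, 12}
P Δ Q = {1, 5, 7, 9, 10, 14, 15}
(Pᶜ \ Q) ∪ (P Δ Q) = {1, 5, 7, 8, 9, 10, 12, 14, 15}
S ∩ ((Pᶜ \ Q) ∪ (P Δ Q)) = {5, 7, 8, 12, 14, 15}
(S ∩ ((Pᶜ \ Q) ∪ (P Δ Q)))ᶜ = {1, 2, 3, 4, 6, 9, 10, 11, 13}
S \ (S ∩ ((Pᶜ \ Q) ∪ (P Δ Q)))ᶜ = {5, 7, 8, 12, 14, 15}
R \ (S \ (S ∩ ((Pᶜ \ Q) ∪ (P Δ Q)))ᶜ) = {1, 9}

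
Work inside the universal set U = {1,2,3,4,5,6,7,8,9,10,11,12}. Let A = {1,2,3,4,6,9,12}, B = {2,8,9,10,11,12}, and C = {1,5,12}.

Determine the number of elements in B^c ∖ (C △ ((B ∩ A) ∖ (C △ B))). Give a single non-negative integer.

4

B^c = {1,3,4,5,6,7}
B ∩ A = {2,9,12}
C △ B = {1,2,5,8,9,10,11}
(B ∩ A) ∖ (C △ B) = {12}
C △ ((B ∩ A) ∖ (C △ B)) = {1,5}
B^c ∖ (C △ ((B ∩ A) ∖ (C △ B))) = {3,4,6,7}
|B^c ∖ (C △ ((B ∩ A) ∖ (C △ B)))| = 4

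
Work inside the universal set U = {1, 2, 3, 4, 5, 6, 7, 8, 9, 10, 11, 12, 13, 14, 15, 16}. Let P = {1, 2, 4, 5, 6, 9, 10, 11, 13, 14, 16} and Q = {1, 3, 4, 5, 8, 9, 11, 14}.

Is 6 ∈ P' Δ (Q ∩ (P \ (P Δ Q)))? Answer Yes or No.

6 ∈ P, so 6 ∉ P'
6 ∈ P and 6 ∉ Q, so 6 ∈ P Δ Q
6 ∈ P and 6 ∈ (P Δ Q), so 6 ∉ P \ (P Δ Q)
6 ∉ Q and 6 ∉ (P \ (P Δ Q)), so 6 ∉ Q ∩ (P \ (P Δ Q))
6 ∉ P' and 6 ∉ (Q ∩ (P \ (P Δ Q))), so 6 ∉ P' Δ (Q ∩ (P \ (P Δ Q)))

No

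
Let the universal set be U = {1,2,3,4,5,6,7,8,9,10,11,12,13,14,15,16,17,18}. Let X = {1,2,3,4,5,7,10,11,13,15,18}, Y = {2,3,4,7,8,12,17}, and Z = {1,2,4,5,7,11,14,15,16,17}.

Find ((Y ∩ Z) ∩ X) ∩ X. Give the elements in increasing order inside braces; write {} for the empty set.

{2,4,7}

Y ∩ Z = {2,4,7,17}
(Y ∩ Z) ∩ X = {2,4,7}
((Y ∩ Z) ∩ X) ∩ X = {2,4,7}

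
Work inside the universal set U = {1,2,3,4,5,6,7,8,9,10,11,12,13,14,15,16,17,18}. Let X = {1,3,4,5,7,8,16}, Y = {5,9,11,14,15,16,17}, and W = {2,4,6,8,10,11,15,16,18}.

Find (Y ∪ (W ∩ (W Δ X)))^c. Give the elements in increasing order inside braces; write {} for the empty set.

W Δ X = {1,2,3,5,6,7,10,11,15,18}
W ∩ (W Δ X) = {2,6,10,11,15,18}
Y ∪ (W ∩ (W Δ X)) = {2,5,6,9,10,11,14,15,16,17,18}
(Y ∪ (W ∩ (W Δ X)))^c = {1,3,4,7,8,12,13}

{1,3,4,7,8,12,13}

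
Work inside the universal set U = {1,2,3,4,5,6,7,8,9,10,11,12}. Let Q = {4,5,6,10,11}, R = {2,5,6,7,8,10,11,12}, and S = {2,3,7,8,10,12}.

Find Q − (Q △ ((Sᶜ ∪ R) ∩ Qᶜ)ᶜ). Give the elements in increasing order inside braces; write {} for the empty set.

Sᶜ = {1,4,5,6,9,11}
Sᶜ ∪ R = {1,2,4,5,6,7,8,9,10,11,12}
Qᶜ = {1,2,3,7,8,9,12}
(Sᶜ ∪ R) ∩ Qᶜ = {1,2,7,8,9,12}
((Sᶜ ∪ R) ∩ Qᶜ)ᶜ = {3,4,5,6,10,11}
Q △ ((Sᶜ ∪ R) ∩ Qᶜ)ᶜ = {3}
Q − (Q △ ((Sᶜ ∪ R) ∩ Qᶜ)ᶜ) = {4,5,6,10,11}

{4,5,6,10,11}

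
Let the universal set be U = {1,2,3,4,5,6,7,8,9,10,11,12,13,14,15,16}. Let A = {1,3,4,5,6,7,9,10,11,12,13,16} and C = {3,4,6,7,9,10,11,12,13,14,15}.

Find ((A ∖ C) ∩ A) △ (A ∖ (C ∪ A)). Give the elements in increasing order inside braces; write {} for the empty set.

A ∖ C = {1,5,16}
(A ∖ C) ∩ A = {1,5,16}
C ∪ A = {1,3,4,5,6,7,9,10,11,12,13,14,15,16}
A ∖ (C ∪ A) = {}
((A ∖ C) ∩ A) △ (A ∖ (C ∪ A)) = {1,5,16}

{1,5,16}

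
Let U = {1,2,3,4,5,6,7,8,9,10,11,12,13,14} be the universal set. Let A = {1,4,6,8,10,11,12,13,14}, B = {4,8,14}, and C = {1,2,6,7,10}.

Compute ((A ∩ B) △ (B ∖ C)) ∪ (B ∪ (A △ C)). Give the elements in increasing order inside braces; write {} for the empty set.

A ∩ B = {4,8,14}
B ∖ C = {4,8,14}
(A ∩ B) △ (B ∖ C) = {}
A △ C = {2,4,7,8,11,12,13,14}
B ∪ (A △ C) = {2,4,7,8,11,12,13,14}
((A ∩ B) △ (B ∖ C)) ∪ (B ∪ (A △ C)) = {2,4,7,8,11,12,13,14}

{2,4,7,8,11,12,13,14}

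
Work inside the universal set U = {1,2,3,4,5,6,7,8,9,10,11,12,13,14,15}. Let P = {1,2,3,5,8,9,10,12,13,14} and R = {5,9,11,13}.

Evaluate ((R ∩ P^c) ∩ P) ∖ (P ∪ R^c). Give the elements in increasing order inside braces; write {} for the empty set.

{}

P^c = {4,6,7,11,15}
R ∩ P^c = {11}
(R ∩ P^c) ∩ P = {}
R^c = {1,2,3,4,6,7,8,10,12,14,15}
P ∪ R^c = {1,2,3,4,5,6,7,8,9,10,12,13,14,15}
((R ∩ P^c) ∩ P) ∖ (P ∪ R^c) = {}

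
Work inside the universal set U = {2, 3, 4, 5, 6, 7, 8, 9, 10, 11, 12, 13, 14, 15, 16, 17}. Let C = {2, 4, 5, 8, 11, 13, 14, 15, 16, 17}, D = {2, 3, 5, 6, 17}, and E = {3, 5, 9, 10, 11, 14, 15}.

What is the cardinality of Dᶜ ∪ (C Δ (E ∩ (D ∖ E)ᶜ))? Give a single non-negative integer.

14

Dᶜ = {4, 7, 8, 9, 10, 11, 12, 13, 14, 15, 16}
D ∖ E = {2, 6, 17}
(D ∖ E)ᶜ = {3, 4, 5, 7, 8, 9, 10, 11, 12, 13, 14, 15, 16}
E ∩ (D ∖ E)ᶜ = {3, 5, 9, 10, 11, 14, 15}
C Δ (E ∩ (D ∖ E)ᶜ) = {2, 3, 4, 8, 9, 10, 13, 16, 17}
Dᶜ ∪ (C Δ (E ∩ (D ∖ E)ᶜ)) = {2, 3, 4, 7, 8, 9, 10, 11, 12, 13, 14, 15, 16, 17}
|Dᶜ ∪ (C Δ (E ∩ (D ∖ E)ᶜ))| = 14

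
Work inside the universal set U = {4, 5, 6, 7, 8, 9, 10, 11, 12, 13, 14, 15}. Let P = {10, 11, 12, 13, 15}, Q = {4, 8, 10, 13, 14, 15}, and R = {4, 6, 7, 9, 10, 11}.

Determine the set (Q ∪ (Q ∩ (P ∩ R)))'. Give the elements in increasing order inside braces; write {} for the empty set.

P ∩ R = {10, 11}
Q ∩ (P ∩ R) = {10}
Q ∪ (Q ∩ (P ∩ R)) = {4, 8, 10, 13, 14, 15}
(Q ∪ (Q ∩ (P ∩ R)))' = {5, 6, 7, 9, 11, 12}

{5, 6, 7, 9, 11, 12}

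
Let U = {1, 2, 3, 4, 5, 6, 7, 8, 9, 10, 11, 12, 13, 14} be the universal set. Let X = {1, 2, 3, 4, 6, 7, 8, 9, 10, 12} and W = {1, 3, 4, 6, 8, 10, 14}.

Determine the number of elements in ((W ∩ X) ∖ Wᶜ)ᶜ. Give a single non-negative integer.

W ∩ X = {1, 3, 4, 6, 8, 10}
Wᶜ = {2, 5, 7, 9, 11, 12, 13}
(W ∩ X) ∖ Wᶜ = {1, 3, 4, 6, 8, 10}
((W ∩ X) ∖ Wᶜ)ᶜ = {2, 5, 7, 9, 11, 12, 13, 14}
|((W ∩ X) ∖ Wᶜ)ᶜ| = 8

8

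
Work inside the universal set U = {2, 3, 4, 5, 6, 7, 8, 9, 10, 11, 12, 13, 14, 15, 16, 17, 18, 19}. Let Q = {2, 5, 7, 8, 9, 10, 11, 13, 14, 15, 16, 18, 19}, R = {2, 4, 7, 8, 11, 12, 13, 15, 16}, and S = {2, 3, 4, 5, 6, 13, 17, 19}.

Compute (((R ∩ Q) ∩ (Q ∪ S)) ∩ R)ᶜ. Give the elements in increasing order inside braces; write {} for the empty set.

{3, 4, 5, 6, 9, 10, 12, 14, 17, 18, 19}

R ∩ Q = {2, 7, 8, 11, 13, 15, 16}
Q ∪ S = {2, 3, 4, 5, 6, 7, 8, 9, 10, 11, 13, 14, 15, 16, 17, 18, 19}
(R ∩ Q) ∩ (Q ∪ S) = {2, 7, 8, 11, 13, 15, 16}
((R ∩ Q) ∩ (Q ∪ S)) ∩ R = {2, 7, 8, 11, 13, 15, 16}
(((R ∩ Q) ∩ (Q ∪ S)) ∩ R)ᶜ = {3, 4, 5, 6, 9, 10, 12, 14, 17, 18, 19}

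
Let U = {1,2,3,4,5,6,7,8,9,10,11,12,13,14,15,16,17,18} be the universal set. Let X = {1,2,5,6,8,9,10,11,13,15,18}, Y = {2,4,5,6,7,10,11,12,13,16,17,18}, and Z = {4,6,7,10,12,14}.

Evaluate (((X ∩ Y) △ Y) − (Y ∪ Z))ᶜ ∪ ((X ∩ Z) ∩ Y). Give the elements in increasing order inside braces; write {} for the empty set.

{1,2,3,4,5,6,7,8,9,10,11,12,13,14,15,16,17,18}

X ∩ Y = {2,5,6,10,11,13,18}
(X ∩ Y) △ Y = {4,7,12,16,17}
Y ∪ Z = {2,4,5,6,7,10,11,12,13,14,16,17,18}
((X ∩ Y) △ Y) − (Y ∪ Z) = {}
(((X ∩ Y) △ Y) − (Y ∪ Z))ᶜ = {1,2,3,4,5,6,7,8,9,10,11,12,13,14,15,16,17,18}
X ∩ Z = {6,10}
(X ∩ Z) ∩ Y = {6,10}
(((X ∩ Y) △ Y) − (Y ∪ Z))ᶜ ∪ ((X ∩ Z) ∩ Y) = {1,2,3,4,5,6,7,8,9,10,11,12,13,14,15,16,17,18}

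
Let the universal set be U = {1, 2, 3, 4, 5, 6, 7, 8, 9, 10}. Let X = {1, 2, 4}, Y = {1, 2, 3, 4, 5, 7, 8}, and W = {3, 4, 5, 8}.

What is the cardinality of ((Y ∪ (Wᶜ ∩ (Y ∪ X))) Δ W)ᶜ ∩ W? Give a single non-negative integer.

Wᶜ = {1, 2, 6, 7, 9, 10}
Y ∪ X = {1, 2, 3, 4, 5, 7, 8}
Wᶜ ∩ (Y ∪ X) = {1, 2, 7}
Y ∪ (Wᶜ ∩ (Y ∪ X)) = {1, 2, 3, 4, 5, 7, 8}
(Y ∪ (Wᶜ ∩ (Y ∪ X))) Δ W = {1, 2, 7}
((Y ∪ (Wᶜ ∩ (Y ∪ X))) Δ W)ᶜ = {3, 4, 5, 6, 8, 9, 10}
((Y ∪ (Wᶜ ∩ (Y ∪ X))) Δ W)ᶜ ∩ W = {3, 4, 5, 8}
|((Y ∪ (Wᶜ ∩ (Y ∪ X))) Δ W)ᶜ ∩ W| = 4

4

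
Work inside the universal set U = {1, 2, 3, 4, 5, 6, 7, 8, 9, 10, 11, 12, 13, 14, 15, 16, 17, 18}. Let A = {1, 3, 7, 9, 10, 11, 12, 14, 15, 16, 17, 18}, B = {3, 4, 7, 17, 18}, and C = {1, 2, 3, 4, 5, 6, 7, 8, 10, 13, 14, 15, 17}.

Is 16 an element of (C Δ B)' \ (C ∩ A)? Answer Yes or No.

16 ∉ C and 16 ∉ B, so 16 ∉ C Δ B
16 ∈ (C Δ B)' since 16 ∉ (C Δ B)
16 ∉ C and 16 ∈ A, so 16 ∉ C ∩ A
16 ∈ (C Δ B)' and 16 ∉ (C ∩ A), so 16 ∈ (C Δ B)' \ (C ∩ A)

Yes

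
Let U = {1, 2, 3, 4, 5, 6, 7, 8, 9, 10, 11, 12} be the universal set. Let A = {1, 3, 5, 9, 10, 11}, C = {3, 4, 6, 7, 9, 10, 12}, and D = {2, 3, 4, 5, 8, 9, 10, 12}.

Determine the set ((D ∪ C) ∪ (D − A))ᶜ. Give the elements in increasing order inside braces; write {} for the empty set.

D ∪ C = {2, 3, 4, 5, 6, 7, 8, 9, 10, 12}
D − A = {2, 4, 8, 12}
(D ∪ C) ∪ (D − A) = {2, 3, 4, 5, 6, 7, 8, 9, 10, 12}
((D ∪ C) ∪ (D − A))ᶜ = {1, 11}

{1, 11}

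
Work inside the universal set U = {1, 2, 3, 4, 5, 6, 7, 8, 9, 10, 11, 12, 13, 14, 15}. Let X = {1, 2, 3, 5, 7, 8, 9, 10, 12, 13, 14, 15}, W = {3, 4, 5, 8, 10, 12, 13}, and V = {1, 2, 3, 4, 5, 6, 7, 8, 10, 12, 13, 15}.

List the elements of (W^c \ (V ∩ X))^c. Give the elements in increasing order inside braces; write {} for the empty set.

{1, 2, 3, 4, 5, 7, 8, 10, 12, 13, 15}

W^c = {1, 2, 6, 7, 9, 11, 14, 15}
V ∩ X = {1, 2, 3, 5, 7, 8, 10, 12, 13, 15}
W^c \ (V ∩ X) = {6, 9, 11, 14}
(W^c \ (V ∩ X))^c = {1, 2, 3, 4, 5, 7, 8, 10, 12, 13, 15}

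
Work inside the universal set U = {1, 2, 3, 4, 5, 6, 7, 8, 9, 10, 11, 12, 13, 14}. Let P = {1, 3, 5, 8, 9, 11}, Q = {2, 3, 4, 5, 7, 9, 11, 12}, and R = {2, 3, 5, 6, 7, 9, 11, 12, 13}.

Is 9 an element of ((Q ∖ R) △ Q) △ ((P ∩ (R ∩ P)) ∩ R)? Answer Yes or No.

No

9 ∈ Q and 9 ∈ R, so 9 ∉ Q ∖ R
9 ∉ (Q ∖ R) and 9 ∈ Q, so 9 ∈ (Q ∖ R) △ Q
9 ∈ R and 9 ∈ P, so 9 ∈ R ∩ P
9 ∈ P and 9 ∈ (R ∩ P), so 9 ∈ P ∩ (R ∩ P)
9 ∈ (P ∩ (R ∩ P)) and 9 ∈ R, so 9 ∈ (P ∩ (R ∩ P)) ∩ R
9 ∈ ((Q ∖ R) △ Q) and 9 ∈ ((P ∩ (R ∩ P)) ∩ R), so 9 ∉ ((Q ∖ R) △ Q) △ ((P ∩ (R ∩ P)) ∩ R)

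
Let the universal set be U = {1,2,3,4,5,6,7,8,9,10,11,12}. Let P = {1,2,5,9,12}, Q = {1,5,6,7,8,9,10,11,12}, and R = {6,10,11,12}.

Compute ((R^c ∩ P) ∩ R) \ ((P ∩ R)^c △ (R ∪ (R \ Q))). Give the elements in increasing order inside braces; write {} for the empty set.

R^c = {1,2,3,4,5,7,8,9}
R^c ∩ P = {1,2,5,9}
(R^c ∩ P) ∩ R = {}
P ∩ R = {12}
(P ∩ R)^c = {1,2,3,4,5,6,7,8,9,10,11}
R \ Q = {}
R ∪ (R \ Q) = {6,10,11,12}
(P ∩ R)^c △ (R ∪ (R \ Q)) = {1,2,3,4,5,7,8,9,12}
((R^c ∩ P) ∩ R) \ ((P ∩ R)^c △ (R ∪ (R \ Q))) = {}

{}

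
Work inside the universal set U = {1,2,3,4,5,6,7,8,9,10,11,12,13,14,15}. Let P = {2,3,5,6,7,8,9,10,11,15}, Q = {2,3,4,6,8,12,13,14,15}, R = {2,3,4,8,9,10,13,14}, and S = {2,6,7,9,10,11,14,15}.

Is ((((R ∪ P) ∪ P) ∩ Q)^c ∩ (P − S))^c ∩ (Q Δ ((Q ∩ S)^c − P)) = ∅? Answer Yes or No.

No

R ∪ P = {2,3,4,5,6,7,8,9,10,11,13,14,15}
(R ∪ P) ∪ P = {2,3,4,5,6,7,8,9,10,11,13,14,15}
((R ∪ P) ∪ P) ∩ Q = {2,3,4,6,8,13,14,15}
(((R ∪ P) ∪ P) ∩ Q)^c = {1,5,7,9,10,11,12}
P − S = {3,5,8}
(((R ∪ P) ∪ P) ∩ Q)^c ∩ (P − S) = {5}
((((R ∪ P) ∪ P) ∩ Q)^c ∩ (P − S))^c = {1,2,3,4,6,7,8,9,10,11,12,13,14,15}
Q ∩ S = {2,6,14,15}
(Q ∩ S)^c = {1,3,4,5,7,8,9,10,11,12,13}
(Q ∩ S)^c − P = {1,4,12,13}
Q Δ ((Q ∩ S)^c − P) = {1,2,3,6,8,14,15}
1 lies in both, so they are not disjoint.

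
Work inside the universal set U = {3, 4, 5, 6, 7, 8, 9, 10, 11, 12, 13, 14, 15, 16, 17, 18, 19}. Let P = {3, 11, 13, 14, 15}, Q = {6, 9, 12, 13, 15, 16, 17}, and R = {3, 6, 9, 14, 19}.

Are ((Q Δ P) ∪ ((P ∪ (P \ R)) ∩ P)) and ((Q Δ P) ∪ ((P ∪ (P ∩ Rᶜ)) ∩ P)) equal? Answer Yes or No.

Yes

Q Δ P = {3, 6, 9, 11, 12, 14, 16, 17}
P \ R = {11, 13, 15}
P ∪ (P \ R) = {3, 11, 13, 14, 15}
(P ∪ (P \ R)) ∩ P = {3, 11, 13, 14, 15}
(Q Δ P) ∪ ((P ∪ (P \ R)) ∩ P) = {3, 6, 9, 11, 12, 13, 14, 15, 16, 17}
Rᶜ = {4, 5, 7, 8, 10, 11, 12, 13, 15, 16, 17, 18}
P ∩ Rᶜ = {11, 13, 15}
P ∪ (P ∩ Rᶜ) = {3, 11, 13, 14, 15}
(P ∪ (P ∩ Rᶜ)) ∩ P = {3, 11, 13, 14, 15}
(Q Δ P) ∪ ((P ∪ (P ∩ Rᶜ)) ∩ P) = {3, 6, 9, 11, 12, 13, 14, 15, 16, 17}
Both equal {3, 6, 9, 11, 12, 13, 14, 15, 16, 17}, so (Q Δ P) ∪ ((P ∪ (P \ R)) ∩ P) = (Q Δ P) ∪ ((P ∪ (P ∩ Rᶜ)) ∩ P).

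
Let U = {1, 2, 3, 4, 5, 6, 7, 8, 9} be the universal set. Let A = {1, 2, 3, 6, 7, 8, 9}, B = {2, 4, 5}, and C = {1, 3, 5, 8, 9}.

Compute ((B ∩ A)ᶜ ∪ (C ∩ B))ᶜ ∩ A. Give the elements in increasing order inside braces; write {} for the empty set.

B ∩ A = {2}
(B ∩ A)ᶜ = {1, 3, 4, 5, 6, 7, 8, 9}
C ∩ B = {5}
(B ∩ A)ᶜ ∪ (C ∩ B) = {1, 3, 4, 5, 6, 7, 8, 9}
((B ∩ A)ᶜ ∪ (C ∩ B))ᶜ = {2}
((B ∩ A)ᶜ ∪ (C ∩ B))ᶜ ∩ A = {2}

{2}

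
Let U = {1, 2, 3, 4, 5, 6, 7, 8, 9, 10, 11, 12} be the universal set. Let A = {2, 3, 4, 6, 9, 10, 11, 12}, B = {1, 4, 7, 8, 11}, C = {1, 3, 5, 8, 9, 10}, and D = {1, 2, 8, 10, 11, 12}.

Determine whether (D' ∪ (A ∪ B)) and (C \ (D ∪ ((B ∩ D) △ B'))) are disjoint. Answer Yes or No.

D' = {3, 4, 5, 6, 7, 9}
A ∪ B = {1, 2, 3, 4, 6, 7, 8, 9, 10, 11, 12}
D' ∪ (A ∪ B) = {1, 2, 3, 4, 5, 6, 7, 8, 9, 10, 11, 12}
B ∩ D = {1, 8, 11}
B' = {2, 3, 5, 6, 9, 10, 12}
(B ∩ D) △ B' = {1, 2, 3, 5, 6, 8, 9, 10, 11, 12}
D ∪ ((B ∩ D) △ B') = {1, 2, 3, 5, 6, 8, 9, 10, 11, 12}
C \ (D ∪ ((B ∩ D) △ B')) = {}
{1, 2, 3, 4, 5, 6, 7, 8, 9, 10, 11, 12} and {} share no elements.

Yes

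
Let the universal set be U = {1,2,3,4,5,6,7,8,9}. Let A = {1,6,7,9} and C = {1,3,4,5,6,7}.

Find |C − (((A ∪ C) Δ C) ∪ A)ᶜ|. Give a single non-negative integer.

A ∪ C = {1,3,4,5,6,7,9}
(A ∪ C) Δ C = {9}
((A ∪ C) Δ C) ∪ A = {1,6,7,9}
(((A ∪ C) Δ C) ∪ A)ᶜ = {2,3,4,5,8}
C − (((A ∪ C) Δ C) ∪ A)ᶜ = {1,6,7}
|C − (((A ∪ C) Δ C) ∪ A)ᶜ| = 3

3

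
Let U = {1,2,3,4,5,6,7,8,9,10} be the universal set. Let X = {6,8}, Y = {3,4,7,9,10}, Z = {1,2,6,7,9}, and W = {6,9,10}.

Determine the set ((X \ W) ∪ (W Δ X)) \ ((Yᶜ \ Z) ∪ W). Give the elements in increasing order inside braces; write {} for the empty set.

X \ W = {8}
W Δ X = {8,9,10}
(X \ W) ∪ (W Δ X) = {8,9,10}
Yᶜ = {1,2,5,6,8}
Yᶜ \ Z = {5,8}
(Yᶜ \ Z) ∪ W = {5,6,8,9,10}
((X \ W) ∪ (W Δ X)) \ ((Yᶜ \ Z) ∪ W) = {}

{}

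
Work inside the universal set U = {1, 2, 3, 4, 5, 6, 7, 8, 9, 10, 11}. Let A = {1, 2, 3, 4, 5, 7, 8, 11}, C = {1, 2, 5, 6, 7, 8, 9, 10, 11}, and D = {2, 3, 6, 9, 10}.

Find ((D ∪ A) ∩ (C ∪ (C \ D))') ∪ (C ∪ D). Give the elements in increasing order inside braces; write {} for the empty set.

D ∪ A = {1, 2, 3, 4, 5, 6, 7, 8, 9, 10, 11}
C \ D = {1, 5, 7, 8, 11}
C ∪ (C \ D) = {1, 2, 5, 6, 7, 8, 9, 10, 11}
(C ∪ (C \ D))' = {3, 4}
(D ∪ A) ∩ (C ∪ (C \ D))' = {3, 4}
C ∪ D = {1, 2, 3, 5, 6, 7, 8, 9, 10, 11}
((D ∪ A) ∩ (C ∪ (C \ D))') ∪ (C ∪ D) = {1, 2, 3, 4, 5, 6, 7, 8, 9, 10, 11}

{1, 2, 3, 4, 5, 6, 7, 8, 9, 10, 11}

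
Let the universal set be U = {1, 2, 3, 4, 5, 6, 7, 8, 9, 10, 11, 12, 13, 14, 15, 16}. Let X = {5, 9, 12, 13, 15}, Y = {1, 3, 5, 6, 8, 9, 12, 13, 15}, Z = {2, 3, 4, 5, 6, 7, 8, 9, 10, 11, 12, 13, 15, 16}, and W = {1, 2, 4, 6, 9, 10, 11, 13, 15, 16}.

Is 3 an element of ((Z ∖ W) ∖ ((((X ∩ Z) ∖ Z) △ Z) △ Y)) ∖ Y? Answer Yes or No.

3 ∈ Z and 3 ∉ W, so 3 ∈ Z ∖ W
3 ∉ X and 3 ∈ Z, so 3 ∉ X ∩ Z
3 ∉ (X ∩ Z) and 3 ∈ Z, so 3 ∉ (X ∩ Z) ∖ Z
3 ∉ ((X ∩ Z) ∖ Z) and 3 ∈ Z, so 3 ∈ ((X ∩ Z) ∖ Z) △ Z
3 ∈ (((X ∩ Z) ∖ Z) △ Z) and 3 ∈ Y, so 3 ∉ (((X ∩ Z) ∖ Z) △ Z) △ Y
3 ∈ (Z ∖ W) and 3 ∉ ((((X ∩ Z) ∖ Z) △ Z) △ Y), so 3 ∈ (Z ∖ W) ∖ ((((X ∩ Z) ∖ Z) △ Z) △ Y)
3 ∈ ((Z ∖ W) ∖ ((((X ∩ Z) ∖ Z) △ Z) △ Y)) and 3 ∈ Y, so 3 ∉ ((Z ∖ W) ∖ ((((X ∩ Z) ∖ Z) △ Z) △ Y)) ∖ Y

No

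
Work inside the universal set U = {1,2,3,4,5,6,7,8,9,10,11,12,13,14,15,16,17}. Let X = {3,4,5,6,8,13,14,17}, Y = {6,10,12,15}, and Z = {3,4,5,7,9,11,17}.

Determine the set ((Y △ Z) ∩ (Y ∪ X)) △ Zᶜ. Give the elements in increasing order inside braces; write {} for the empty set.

{1,2,3,4,5,8,13,14,16,17}

Y △ Z = {3,4,5,6,7,9,10,11,12,15,17}
Y ∪ X = {3,4,5,6,8,10,12,13,14,15,17}
(Y △ Z) ∩ (Y ∪ X) = {3,4,5,6,10,12,15,17}
Zᶜ = {1,2,6,8,10,12,13,14,15,16}
((Y △ Z) ∩ (Y ∪ X)) △ Zᶜ = {1,2,3,4,5,8,13,14,16,17}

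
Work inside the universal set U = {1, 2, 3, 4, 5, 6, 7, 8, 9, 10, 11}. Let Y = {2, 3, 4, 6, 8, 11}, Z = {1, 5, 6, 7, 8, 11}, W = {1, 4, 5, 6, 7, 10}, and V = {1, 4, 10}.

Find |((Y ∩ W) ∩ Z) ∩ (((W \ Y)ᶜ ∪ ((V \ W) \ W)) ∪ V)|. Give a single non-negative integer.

Y ∩ W = {4, 6}
(Y ∩ W) ∩ Z = {6}
W \ Y = {1, 5, 7, 10}
(W \ Y)ᶜ = {2, 3, 4, 6, 8, 9, 11}
V \ W = {}
(V \ W) \ W = {}
(W \ Y)ᶜ ∪ ((V \ W) \ W) = {2, 3, 4, 6, 8, 9, 11}
((W \ Y)ᶜ ∪ ((V \ W) \ W)) ∪ V = {1, 2, 3, 4, 6, 8, 9, 10, 11}
((Y ∩ W) ∩ Z) ∩ (((W \ Y)ᶜ ∪ ((V \ W) \ W)) ∪ V) = {6}
|((Y ∩ W) ∩ Z) ∩ (((W \ Y)ᶜ ∪ ((V \ W) \ W)) ∪ V)| = 1

1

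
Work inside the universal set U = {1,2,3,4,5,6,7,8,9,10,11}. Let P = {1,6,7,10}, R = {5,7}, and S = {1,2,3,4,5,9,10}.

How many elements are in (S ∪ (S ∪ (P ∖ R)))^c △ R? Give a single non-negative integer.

P ∖ R = {1,6,10}
S ∪ (P ∖ R) = {1,2,3,4,5,6,9,10}
S ∪ (S ∪ (P ∖ R)) = {1,2,3,4,5,6,9,10}
(S ∪ (S ∪ (P ∖ R)))^c = {7,8,11}
(S ∪ (S ∪ (P ∖ R)))^c △ R = {5,8,11}
|(S ∪ (S ∪ (P ∖ R)))^c △ R| = 3

3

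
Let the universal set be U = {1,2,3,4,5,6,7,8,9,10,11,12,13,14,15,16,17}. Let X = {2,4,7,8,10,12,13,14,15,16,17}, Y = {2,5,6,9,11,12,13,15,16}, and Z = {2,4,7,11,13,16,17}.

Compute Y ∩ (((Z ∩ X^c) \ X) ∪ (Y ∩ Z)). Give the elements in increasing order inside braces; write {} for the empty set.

{2,11,13,16}

X^c = {1,3,5,6,9,11}
Z ∩ X^c = {11}
(Z ∩ X^c) \ X = {11}
Y ∩ Z = {2,11,13,16}
((Z ∩ X^c) \ X) ∪ (Y ∩ Z) = {2,11,13,16}
Y ∩ (((Z ∩ X^c) \ X) ∪ (Y ∩ Z)) = {2,11,13,16}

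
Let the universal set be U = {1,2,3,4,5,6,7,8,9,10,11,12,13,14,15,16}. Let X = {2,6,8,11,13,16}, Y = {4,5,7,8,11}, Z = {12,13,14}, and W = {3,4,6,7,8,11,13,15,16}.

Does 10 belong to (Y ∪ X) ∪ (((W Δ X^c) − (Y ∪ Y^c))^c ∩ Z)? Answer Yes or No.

No

10 ∉ Y and 10 ∉ X, so 10 ∉ Y ∪ X
10 ∉ X, so 10 ∈ X^c
10 ∉ W and 10 ∈ X^c, so 10 ∈ W Δ X^c
10 ∉ Y, so 10 ∈ Y^c
10 ∉ Y and 10 ∈ Y^c, so 10 ∈ Y ∪ Y^c
10 ∈ (W Δ X^c) and 10 ∈ (Y ∪ Y^c), so 10 ∉ (W Δ X^c) − (Y ∪ Y^c)
10 ∈ ((W Δ X^c) − (Y ∪ Y^c))^c since 10 ∉ ((W Δ X^c) − (Y ∪ Y^c))
10 ∈ ((W Δ X^c) − (Y ∪ Y^c))^c and 10 ∉ Z, so 10 ∉ ((W Δ X^c) − (Y ∪ Y^c))^c ∩ Z
10 ∉ (Y ∪ X) and 10 ∉ (((W Δ X^c) − (Y ∪ Y^c))^c ∩ Z), so 10 ∉ (Y ∪ X) ∪ (((W Δ X^c) − (Y ∪ Y^c))^c ∩ Z)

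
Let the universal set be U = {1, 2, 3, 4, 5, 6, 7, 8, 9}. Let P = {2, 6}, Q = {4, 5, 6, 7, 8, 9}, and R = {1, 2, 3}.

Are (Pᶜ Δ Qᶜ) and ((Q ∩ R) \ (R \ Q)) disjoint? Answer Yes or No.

Yes

Pᶜ = {1, 3, 4, 5, 7, 8, 9}
Qᶜ = {1, 2, 3}
Pᶜ Δ Qᶜ = {2, 4, 5, 7, 8, 9}
Q ∩ R = {}
R \ Q = {1, 2, 3}
(Q ∩ R) \ (R \ Q) = {}
{2, 4, 5, 7, 8, 9} and {} share no elements.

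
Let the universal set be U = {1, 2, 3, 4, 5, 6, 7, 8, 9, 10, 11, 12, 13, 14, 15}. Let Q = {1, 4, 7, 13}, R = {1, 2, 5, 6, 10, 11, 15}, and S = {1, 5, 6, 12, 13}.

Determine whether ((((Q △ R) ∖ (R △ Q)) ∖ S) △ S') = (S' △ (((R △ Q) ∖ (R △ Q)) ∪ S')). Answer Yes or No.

No

Q △ R = {2, 4, 5, 6, 7, 10, 11, 13, 15}
R △ Q = {2, 4, 5, 6, 7, 10, 11, 13, 15}
(Q △ R) ∖ (R △ Q) = {}
((Q △ R) ∖ (R △ Q)) ∖ S = {}
S' = {2, 3, 4, 7, 8, 9, 10, 11, 14, 15}
(((Q △ R) ∖ (R △ Q)) ∖ S) △ S' = {2, 3, 4, 7, 8, 9, 10, 11, 14, 15}
(R △ Q) ∖ (R △ Q) = {}
((R △ Q) ∖ (R △ Q)) ∪ S' = {2, 3, 4, 7, 8, 9, 10, 11, 14, 15}
S' △ (((R △ Q) ∖ (R △ Q)) ∪ S') = {}
2 ∈ (((Q △ R) ∖ (R △ Q)) ∖ S) △ S' but 2 ∉ S' △ (((R △ Q) ∖ (R △ Q)) ∪ S'), so they differ.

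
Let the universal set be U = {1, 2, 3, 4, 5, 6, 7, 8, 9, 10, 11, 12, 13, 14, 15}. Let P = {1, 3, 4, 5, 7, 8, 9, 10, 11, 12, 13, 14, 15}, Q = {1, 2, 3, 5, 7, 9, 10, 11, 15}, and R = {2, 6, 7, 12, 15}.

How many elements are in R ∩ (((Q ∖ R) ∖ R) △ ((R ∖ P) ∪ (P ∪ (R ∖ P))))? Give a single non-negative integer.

5

Q ∖ R = {1, 3, 5, 9, 10, 11}
(Q ∖ R) ∖ R = {1, 3, 5, 9, 10, 11}
R ∖ P = {2, 6}
P ∪ (R ∖ P) = {1, 2, 3, 4, 5, 6, 7, 8, 9, 10, 11, 12, 13, 14, 15}
(R ∖ P) ∪ (P ∪ (R ∖ P)) = {1, 2, 3, 4, 5, 6, 7, 8, 9, 10, 11, 12, 13, 14, 15}
((Q ∖ R) ∖ R) △ ((R ∖ P) ∪ (P ∪ (R ∖ P))) = {2, 4, 6, 7, 8, 12, 13, 14, 15}
R ∩ (((Q ∖ R) ∖ R) △ ((R ∖ P) ∪ (P ∪ (R ∖ P)))) = {2, 6, 7, 12, 15}
|R ∩ (((Q ∖ R) ∖ R) △ ((R ∖ P) ∪ (P ∪ (R ∖ P))))| = 5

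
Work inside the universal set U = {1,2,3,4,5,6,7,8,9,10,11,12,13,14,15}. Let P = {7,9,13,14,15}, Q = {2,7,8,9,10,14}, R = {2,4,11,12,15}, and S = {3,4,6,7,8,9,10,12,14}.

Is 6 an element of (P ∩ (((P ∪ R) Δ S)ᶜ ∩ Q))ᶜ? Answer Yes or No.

Yes

6 ∉ P and 6 ∉ R, so 6 ∉ P ∪ R
6 ∉ (P ∪ R) and 6 ∈ S, so 6 ∈ (P ∪ R) Δ S
6 ∉ ((P ∪ R) Δ S)ᶜ since 6 ∈ ((P ∪ R) Δ S)
6 ∉ ((P ∪ R) Δ S)ᶜ and 6 ∉ Q, so 6 ∉ ((P ∪ R) Δ S)ᶜ ∩ Q
6 ∉ P and 6 ∉ (((P ∪ R) Δ S)ᶜ ∩ Q), so 6 ∉ P ∩ (((P ∪ R) Δ S)ᶜ ∩ Q)
6 ∈ (P ∩ (((P ∪ R) Δ S)ᶜ ∩ Q))ᶜ since 6 ∉ (P ∩ (((P ∪ R) Δ S)ᶜ ∩ Q))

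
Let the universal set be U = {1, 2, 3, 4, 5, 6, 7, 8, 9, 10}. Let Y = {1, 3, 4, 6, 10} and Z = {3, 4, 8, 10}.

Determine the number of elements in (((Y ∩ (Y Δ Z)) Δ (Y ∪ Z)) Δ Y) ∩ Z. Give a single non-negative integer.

1

Y Δ Z = {1, 6, 8}
Y ∩ (Y Δ Z) = {1, 6}
Y ∪ Z = {1, 3, 4, 6, 8, 10}
(Y ∩ (Y Δ Z)) Δ (Y ∪ Z) = {3, 4, 8, 10}
((Y ∩ (Y Δ Z)) Δ (Y ∪ Z)) Δ Y = {1, 6, 8}
(((Y ∩ (Y Δ Z)) Δ (Y ∪ Z)) Δ Y) ∩ Z = {8}
|(((Y ∩ (Y Δ Z)) Δ (Y ∪ Z)) Δ Y) ∩ Z| = 1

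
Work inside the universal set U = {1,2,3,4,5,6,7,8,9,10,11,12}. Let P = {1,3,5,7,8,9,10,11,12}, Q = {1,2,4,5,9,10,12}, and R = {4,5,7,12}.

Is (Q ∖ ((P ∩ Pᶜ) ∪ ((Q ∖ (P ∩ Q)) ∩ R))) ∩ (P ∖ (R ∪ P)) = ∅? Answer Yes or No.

Yes

Pᶜ = {2,4,6}
P ∩ Pᶜ = {}
P ∩ Q = {1,5,9,10,12}
Q ∖ (P ∩ Q) = {2,4}
(Q ∖ (P ∩ Q)) ∩ R = {4}
(P ∩ Pᶜ) ∪ ((Q ∖ (P ∩ Q)) ∩ R) = {4}
Q ∖ ((P ∩ Pᶜ) ∪ ((Q ∖ (P ∩ Q)) ∩ R)) = {1,2,5,9,10,12}
R ∪ P = {1,3,4,5,7,8,9,10,11,12}
P ∖ (R ∪ P) = {}
{1,2,5,9,10,12} and {} share no elements.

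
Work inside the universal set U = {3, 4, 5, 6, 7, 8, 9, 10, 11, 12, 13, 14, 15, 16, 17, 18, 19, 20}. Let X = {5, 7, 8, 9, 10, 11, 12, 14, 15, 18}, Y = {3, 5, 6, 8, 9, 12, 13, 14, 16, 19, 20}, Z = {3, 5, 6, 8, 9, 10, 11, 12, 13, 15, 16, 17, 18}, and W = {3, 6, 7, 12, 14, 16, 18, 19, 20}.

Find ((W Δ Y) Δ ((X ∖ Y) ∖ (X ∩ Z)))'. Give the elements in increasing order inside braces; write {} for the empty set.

{3, 4, 6, 7, 10, 11, 12, 14, 15, 16, 17, 19, 20}

W Δ Y = {5, 7, 8, 9, 13, 18}
X ∖ Y = {7, 10, 11, 15, 18}
X ∩ Z = {5, 8, 9, 10, 11, 12, 15, 18}
(X ∖ Y) ∖ (X ∩ Z) = {7}
(W Δ Y) Δ ((X ∖ Y) ∖ (X ∩ Z)) = {5, 8, 9, 13, 18}
((W Δ Y) Δ ((X ∖ Y) ∖ (X ∩ Z)))' = {3, 4, 6, 7, 10, 11, 12, 14, 15, 16, 17, 19, 20}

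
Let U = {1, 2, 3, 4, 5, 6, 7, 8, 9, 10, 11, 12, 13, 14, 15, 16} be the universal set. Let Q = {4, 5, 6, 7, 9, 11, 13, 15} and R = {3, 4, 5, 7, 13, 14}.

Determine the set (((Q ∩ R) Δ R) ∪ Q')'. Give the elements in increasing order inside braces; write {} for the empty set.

Q ∩ R = {4, 5, 7, 13}
(Q ∩ R) Δ R = {3, 14}
Q' = {1, 2, 3, 8, 10, 12, 14, 16}
((Q ∩ R) Δ R) ∪ Q' = {1, 2, 3, 8, 10, 12, 14, 16}
(((Q ∩ R) Δ R) ∪ Q')' = {4, 5, 6, 7, 9, 11, 13, 15}

{4, 5, 6, 7, 9, 11, 13, 15}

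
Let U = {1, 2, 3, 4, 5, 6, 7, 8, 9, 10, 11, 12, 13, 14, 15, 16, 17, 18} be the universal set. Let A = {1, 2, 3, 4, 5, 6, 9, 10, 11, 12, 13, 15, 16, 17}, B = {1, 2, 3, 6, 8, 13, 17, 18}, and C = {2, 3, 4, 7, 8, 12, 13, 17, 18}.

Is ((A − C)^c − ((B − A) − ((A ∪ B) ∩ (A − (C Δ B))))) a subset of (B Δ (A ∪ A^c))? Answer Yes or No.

No

A − C = {1, 5, 6, 9, 10, 11, 15, 16}
(A − C)^c = {2, 3, 4, 7, 8, 12, 13, 14, 17, 18}
B − A = {8, 18}
A ∪ B = {1, 2, 3, 4, 5, 6, 8, 9, 10, 11, 12, 13, 15, 16, 17, 18}
C Δ B = {1, 4, 6, 7, 12}
A − (C Δ B) = {2, 3, 5, 9, 10, 11, 13, 15, 16, 17}
(A ∪ B) ∩ (A − (C Δ B)) = {2, 3, 5, 9, 10, 11, 13, 15, 16, 17}
(B − A) − ((A ∪ B) ∩ (A − (C Δ B))) = {8, 18}
(A − C)^c − ((B − A) − ((A ∪ B) ∩ (A − (C Δ B)))) = {2, 3, 4, 7, 12, 13, 14, 17}
A^c = {7, 8, 14, 18}
A ∪ A^c = {1, 2, 3, 4, 5, 6, 7, 8, 9, 10, 11, 12, 13, 14, 15, 16, 17, 18}
B Δ (A ∪ A^c) = {4, 5, 7, 9, 10, 11, 12, 14, 15, 16}
2 ∈ (A − C)^c − ((B − A) − ((A ∪ B) ∩ (A − (C Δ B)))) but 2 ∉ B Δ (A ∪ A^c), so the inclusion fails.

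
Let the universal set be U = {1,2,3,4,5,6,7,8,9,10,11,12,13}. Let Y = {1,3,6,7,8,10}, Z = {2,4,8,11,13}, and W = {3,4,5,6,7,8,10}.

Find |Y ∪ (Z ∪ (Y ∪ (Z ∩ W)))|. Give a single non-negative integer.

10

Z ∩ W = {4,8}
Y ∪ (Z ∩ W) = {1,3,4,6,7,8,10}
Z ∪ (Y ∪ (Z ∩ W)) = {1,2,3,4,6,7,8,10,11,13}
Y ∪ (Z ∪ (Y ∪ (Z ∩ W))) = {1,2,3,4,6,7,8,10,11,13}
|Y ∪ (Z ∪ (Y ∪ (Z ∩ W)))| = 10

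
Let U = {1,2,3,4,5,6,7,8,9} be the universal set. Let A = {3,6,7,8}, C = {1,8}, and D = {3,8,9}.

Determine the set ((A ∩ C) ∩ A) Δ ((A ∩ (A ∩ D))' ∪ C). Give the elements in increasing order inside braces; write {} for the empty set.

{1,2,4,5,6,7,9}

A ∩ C = {8}
(A ∩ C) ∩ A = {8}
A ∩ D = {3,8}
A ∩ (A ∩ D) = {3,8}
(A ∩ (A ∩ D))' = {1,2,4,5,6,7,9}
(A ∩ (A ∩ D))' ∪ C = {1,2,4,5,6,7,8,9}
((A ∩ C) ∩ A) Δ ((A ∩ (A ∩ D))' ∪ C) = {1,2,4,5,6,7,9}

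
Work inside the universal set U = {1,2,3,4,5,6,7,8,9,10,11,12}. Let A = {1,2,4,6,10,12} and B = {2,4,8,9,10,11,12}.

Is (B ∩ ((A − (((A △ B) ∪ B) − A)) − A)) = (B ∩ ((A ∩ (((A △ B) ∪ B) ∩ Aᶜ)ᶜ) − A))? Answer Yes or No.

Yes

A △ B = {1,6,8,9,11}
(A △ B) ∪ B = {1,2,4,6,8,9,10,11,12}
((A △ B) ∪ B) − A = {8,9,11}
A − (((A △ B) ∪ B) − A) = {1,2,4,6,10,12}
(A − (((A △ B) ∪ B) − A)) − A = {}
B ∩ ((A − (((A △ B) ∪ B) − A)) − A) = {}
Aᶜ = {3,5,7,8,9,11}
((A △ B) ∪ B) ∩ Aᶜ = {8,9,11}
(((A △ B) ∪ B) ∩ Aᶜ)ᶜ = {1,2,3,4,5,6,7,10,12}
A ∩ (((A △ B) ∪ B) ∩ Aᶜ)ᶜ = {1,2,4,6,10,12}
(A ∩ (((A △ B) ∪ B) ∩ Aᶜ)ᶜ) − A = {}
B ∩ ((A ∩ (((A △ B) ∪ B) ∩ Aᶜ)ᶜ) − A) = {}
Both equal {}, so B ∩ ((A − (((A △ B) ∪ B) − A)) − A) = B ∩ ((A ∩ (((A △ B) ∪ B) ∩ Aᶜ)ᶜ) − A).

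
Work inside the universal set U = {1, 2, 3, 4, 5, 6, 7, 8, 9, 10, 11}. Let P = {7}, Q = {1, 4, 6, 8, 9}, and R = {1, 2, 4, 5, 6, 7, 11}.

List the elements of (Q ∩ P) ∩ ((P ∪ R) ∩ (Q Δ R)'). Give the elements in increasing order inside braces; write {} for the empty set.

Q ∩ P = {}
P ∪ R = {1, 2, 4, 5, 6, 7, 11}
Q Δ R = {2, 5, 7, 8, 9, 11}
(Q Δ R)' = {1, 3, 4, 6, 10}
(P ∪ R) ∩ (Q Δ R)' = {1, 4, 6}
(Q ∩ P) ∩ ((P ∪ R) ∩ (Q Δ R)') = {}

{}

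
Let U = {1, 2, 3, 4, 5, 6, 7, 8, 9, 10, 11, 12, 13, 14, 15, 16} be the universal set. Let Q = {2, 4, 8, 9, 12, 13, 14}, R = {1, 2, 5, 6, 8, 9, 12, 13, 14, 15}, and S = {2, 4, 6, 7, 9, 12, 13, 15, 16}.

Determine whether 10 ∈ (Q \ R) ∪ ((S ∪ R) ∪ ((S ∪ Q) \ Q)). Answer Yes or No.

No

10 ∉ Q and 10 ∉ R, so 10 ∉ Q \ R
10 ∉ S and 10 ∉ R, so 10 ∉ S ∪ R
10 ∉ S and 10 ∉ Q, so 10 ∉ S ∪ Q
10 ∉ (S ∪ Q) and 10 ∉ Q, so 10 ∉ (S ∪ Q) \ Q
10 ∉ (S ∪ R) and 10 ∉ ((S ∪ Q) \ Q), so 10 ∉ (S ∪ R) ∪ ((S ∪ Q) \ Q)
10 ∉ (Q \ R) and 10 ∉ ((S ∪ R) ∪ ((S ∪ Q) \ Q)), so 10 ∉ (Q \ R) ∪ ((S ∪ R) ∪ ((S ∪ Q) \ Q))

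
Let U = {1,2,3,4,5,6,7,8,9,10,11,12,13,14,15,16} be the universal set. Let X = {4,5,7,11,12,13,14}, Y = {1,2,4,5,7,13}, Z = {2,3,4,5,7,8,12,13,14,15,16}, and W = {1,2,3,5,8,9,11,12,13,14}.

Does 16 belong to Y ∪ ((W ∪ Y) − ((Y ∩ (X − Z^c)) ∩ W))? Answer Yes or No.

No

16 ∉ W and 16 ∉ Y, so 16 ∉ W ∪ Y
16 ∈ Z, so 16 ∉ Z^c
16 ∉ X and 16 ∉ Z^c, so 16 ∉ X − Z^c
16 ∉ Y and 16 ∉ (X − Z^c), so 16 ∉ Y ∩ (X − Z^c)
16 ∉ (Y ∩ (X − Z^c)) and 16 ∉ W, so 16 ∉ (Y ∩ (X − Z^c)) ∩ W
16 ∉ (W ∪ Y) and 16 ∉ ((Y ∩ (X − Z^c)) ∩ W), so 16 ∉ (W ∪ Y) − ((Y ∩ (X − Z^c)) ∩ W)
16 ∉ Y and 16 ∉ ((W ∪ Y) − ((Y ∩ (X − Z^c)) ∩ W)), so 16 ∉ Y ∪ ((W ∪ Y) − ((Y ∩ (X − Z^c)) ∩ W))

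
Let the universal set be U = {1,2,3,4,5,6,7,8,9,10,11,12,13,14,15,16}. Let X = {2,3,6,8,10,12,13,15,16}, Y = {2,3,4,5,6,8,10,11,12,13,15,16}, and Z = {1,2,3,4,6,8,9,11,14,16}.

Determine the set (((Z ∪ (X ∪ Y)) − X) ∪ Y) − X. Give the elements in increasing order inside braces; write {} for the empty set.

X ∪ Y = {2,3,4,5,6,8,10,11,12,13,15,16}
Z ∪ (X ∪ Y) = {1,2,3,4,5,6,8,9,10,11,12,13,14,15,16}
(Z ∪ (X ∪ Y)) − X = {1,4,5,9,11,14}
((Z ∪ (X ∪ Y)) − X) ∪ Y = {1,2,3,4,5,6,8,9,10,11,12,13,14,15,16}
(((Z ∪ (X ∪ Y)) − X) ∪ Y) − X = {1,4,5,9,11,14}

{1,4,5,9,11,14}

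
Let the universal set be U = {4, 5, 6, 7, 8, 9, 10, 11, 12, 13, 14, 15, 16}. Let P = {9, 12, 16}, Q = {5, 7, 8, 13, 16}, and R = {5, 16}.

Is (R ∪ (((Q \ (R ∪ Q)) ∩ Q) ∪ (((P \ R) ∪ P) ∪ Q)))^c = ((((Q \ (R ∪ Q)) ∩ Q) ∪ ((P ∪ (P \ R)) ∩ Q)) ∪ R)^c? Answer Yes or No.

No

R ∪ Q = {5, 7, 8, 13, 16}
Q \ (R ∪ Q) = {}
(Q \ (R ∪ Q)) ∩ Q = {}
P \ R = {9, 12}
(P \ R) ∪ P = {9, 12, 16}
((P \ R) ∪ P) ∪ Q = {5, 7, 8, 9, 12, 13, 16}
((Q \ (R ∪ Q)) ∩ Q) ∪ (((P \ R) ∪ P) ∪ Q) = {5, 7, 8, 9, 12, 13, 16}
R ∪ (((Q \ (R ∪ Q)) ∩ Q) ∪ (((P \ R) ∪ P) ∪ Q)) = {5, 7, 8, 9, 12, 13, 16}
(R ∪ (((Q \ (R ∪ Q)) ∩ Q) ∪ (((P \ R) ∪ P) ∪ Q)))^c = {4, 6, 10, 11, 14, 15}
P ∪ (P \ R) = {9, 12, 16}
(P ∪ (P \ R)) ∩ Q = {16}
((Q \ (R ∪ Q)) ∩ Q) ∪ ((P ∪ (P \ R)) ∩ Q) = {16}
(((Q \ (R ∪ Q)) ∩ Q) ∪ ((P ∪ (P \ R)) ∩ Q)) ∪ R = {5, 16}
((((Q \ (R ∪ Q)) ∩ Q) ∪ ((P ∪ (P \ R)) ∩ Q)) ∪ R)^c = {4, 6, 7, 8, 9, 10, 11, 12, 13, 14, 15}
7 ∈ ((((Q \ (R ∪ Q)) ∩ Q) ∪ ((P ∪ (P \ R)) ∩ Q)) ∪ R)^c but 7 ∉ (R ∪ (((Q \ (R ∪ Q)) ∩ Q) ∪ (((P \ R) ∪ P) ∪ Q)))^c, so they differ.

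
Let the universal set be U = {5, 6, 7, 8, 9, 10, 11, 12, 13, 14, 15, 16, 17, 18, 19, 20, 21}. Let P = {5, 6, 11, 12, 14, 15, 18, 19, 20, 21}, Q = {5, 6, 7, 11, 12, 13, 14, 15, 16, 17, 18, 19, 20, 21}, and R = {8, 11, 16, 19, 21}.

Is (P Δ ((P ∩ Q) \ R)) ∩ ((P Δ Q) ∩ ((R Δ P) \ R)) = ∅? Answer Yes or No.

Yes

P ∩ Q = {5, 6, 11, 12, 14, 15, 18, 19, 20, 21}
(P ∩ Q) \ R = {5, 6, 12, 14, 15, 18, 20}
P Δ ((P ∩ Q) \ R) = {11, 19, 21}
P Δ Q = {7, 13, 16, 17}
R Δ P = {5, 6, 8, 12, 14, 15, 16, 18, 20}
(R Δ P) \ R = {5, 6, 12, 14, 15, 18, 20}
(P Δ Q) ∩ ((R Δ P) \ R) = {}
{11, 19, 21} and {} share no elements.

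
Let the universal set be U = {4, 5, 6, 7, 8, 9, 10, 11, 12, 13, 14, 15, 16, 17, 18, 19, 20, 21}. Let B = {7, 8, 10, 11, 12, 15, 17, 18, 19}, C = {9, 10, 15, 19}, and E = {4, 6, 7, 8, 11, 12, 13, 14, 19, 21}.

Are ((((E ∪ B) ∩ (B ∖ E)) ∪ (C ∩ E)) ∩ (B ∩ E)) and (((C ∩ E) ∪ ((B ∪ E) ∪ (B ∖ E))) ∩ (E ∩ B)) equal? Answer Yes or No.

No

E ∪ B = {4, 6, 7, 8, 10, 11, 12, 13, 14, 15, 17, 18, 19, 21}
B ∖ E = {10, 15, 17, 18}
(E ∪ B) ∩ (B ∖ E) = {10, 15, 17, 18}
C ∩ E = {19}
((E ∪ B) ∩ (B ∖ E)) ∪ (C ∩ E) = {10, 15, 17, 18, 19}
B ∩ E = {7, 8, 11, 12, 19}
(((E ∪ B) ∩ (B ∖ E)) ∪ (C ∩ E)) ∩ (B ∩ E) = {19}
B ∪ E = {4, 6, 7, 8, 10, 11, 12, 13, 14, 15, 17, 18, 19, 21}
(B ∪ E) ∪ (B ∖ E) = {4, 6, 7, 8, 10, 11, 12, 13, 14, 15, 17, 18, 19, 21}
(C ∩ E) ∪ ((B ∪ E) ∪ (B ∖ E)) = {4, 6, 7, 8, 10, 11, 12, 13, 14, 15, 17, 18, 19, 21}
E ∩ B = {7, 8, 11, 12, 19}
((C ∩ E) ∪ ((B ∪ E) ∪ (B ∖ E))) ∩ (E ∩ B) = {7, 8, 11, 12, 19}
7 ∈ ((C ∩ E) ∪ ((B ∪ E) ∪ (B ∖ E))) ∩ (E ∩ B) but 7 ∉ (((E ∪ B) ∩ (B ∖ E)) ∪ (C ∩ E)) ∩ (B ∩ E), so they differ.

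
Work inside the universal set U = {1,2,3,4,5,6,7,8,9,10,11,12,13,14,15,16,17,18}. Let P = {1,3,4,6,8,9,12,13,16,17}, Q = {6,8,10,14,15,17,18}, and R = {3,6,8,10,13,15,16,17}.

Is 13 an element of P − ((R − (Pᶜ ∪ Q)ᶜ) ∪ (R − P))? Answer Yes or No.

Yes

13 ∈ P, so 13 ∉ Pᶜ
13 ∉ Pᶜ and 13 ∉ Q, so 13 ∉ Pᶜ ∪ Q
13 ∈ (Pᶜ ∪ Q)ᶜ since 13 ∉ (Pᶜ ∪ Q)
13 ∈ R and 13 ∈ (Pᶜ ∪ Q)ᶜ, so 13 ∉ R − (Pᶜ ∪ Q)ᶜ
13 ∈ R and 13 ∈ P, so 13 ∉ R − P
13 ∉ (R − (Pᶜ ∪ Q)ᶜ) and 13 ∉ (R − P), so 13 ∉ (R − (Pᶜ ∪ Q)ᶜ) ∪ (R − P)
13 ∈ P and 13 ∉ ((R − (Pᶜ ∪ Q)ᶜ) ∪ (R − P)), so 13 ∈ P − ((R − (Pᶜ ∪ Q)ᶜ) ∪ (R − P))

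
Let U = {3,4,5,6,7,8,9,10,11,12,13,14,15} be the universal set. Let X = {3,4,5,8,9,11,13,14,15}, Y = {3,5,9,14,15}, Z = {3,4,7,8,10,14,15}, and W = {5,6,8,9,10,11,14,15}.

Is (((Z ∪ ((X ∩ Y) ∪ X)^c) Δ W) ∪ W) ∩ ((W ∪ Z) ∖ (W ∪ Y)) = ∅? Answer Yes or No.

No

X ∩ Y = {3,5,9,14,15}
(X ∩ Y) ∪ X = {3,4,5,8,9,11,13,14,15}
((X ∩ Y) ∪ X)^c = {6,7,10,12}
Z ∪ ((X ∩ Y) ∪ X)^c = {3,4,6,7,8,10,12,14,15}
(Z ∪ ((X ∩ Y) ∪ X)^c) Δ W = {3,4,5,7,9,11,12}
((Z ∪ ((X ∩ Y) ∪ X)^c) Δ W) ∪ W = {3,4,5,6,7,8,9,10,11,12,14,15}
W ∪ Z = {3,4,5,6,7,8,9,10,11,14,15}
W ∪ Y = {3,5,6,8,9,10,11,14,15}
(W ∪ Z) ∖ (W ∪ Y) = {4,7}
4 lies in both, so they are not disjoint.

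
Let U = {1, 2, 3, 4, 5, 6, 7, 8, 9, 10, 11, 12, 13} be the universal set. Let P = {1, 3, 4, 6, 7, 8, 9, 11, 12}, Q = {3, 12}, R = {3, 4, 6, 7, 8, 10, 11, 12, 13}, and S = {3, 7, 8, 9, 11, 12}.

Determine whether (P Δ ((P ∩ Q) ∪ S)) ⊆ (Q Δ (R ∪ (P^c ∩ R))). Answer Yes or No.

No

P ∩ Q = {3, 12}
(P ∩ Q) ∪ S = {3, 7, 8, 9, 11, 12}
P Δ ((P ∩ Q) ∪ S) = {1, 4, 6}
P^c = {2, 5, 10, 13}
P^c ∩ R = {10, 13}
R ∪ (P^c ∩ R) = {3, 4, 6, 7, 8, 10, 11, 12, 13}
Q Δ (R ∪ (P^c ∩ R)) = {4, 6, 7, 8, 10, 11, 13}
1 ∈ P Δ ((P ∩ Q) ∪ S) but 1 ∉ Q Δ (R ∪ (P^c ∩ R)), so the inclusion fails.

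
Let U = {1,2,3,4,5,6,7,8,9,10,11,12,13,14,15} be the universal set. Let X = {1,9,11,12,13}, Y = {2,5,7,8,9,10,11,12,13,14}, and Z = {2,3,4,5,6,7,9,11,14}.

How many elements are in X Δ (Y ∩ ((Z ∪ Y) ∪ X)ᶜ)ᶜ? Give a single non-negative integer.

Z ∪ Y = {2,3,4,5,6,7,8,9,10,11,12,13,14}
(Z ∪ Y) ∪ X = {1,2,3,4,5,6,7,8,9,10,11,12,13,14}
((Z ∪ Y) ∪ X)ᶜ = {15}
Y ∩ ((Z ∪ Y) ∪ X)ᶜ = {}
(Y ∩ ((Z ∪ Y) ∪ X)ᶜ)ᶜ = {1,2,3,4,5,6,7,8,9,10,11,12,13,14,15}
X Δ (Y ∩ ((Z ∪ Y) ∪ X)ᶜ)ᶜ = {2,3,4,5,6,7,8,10,14,15}
|X Δ (Y ∩ ((Z ∪ Y) ∪ X)ᶜ)ᶜ| = 10

10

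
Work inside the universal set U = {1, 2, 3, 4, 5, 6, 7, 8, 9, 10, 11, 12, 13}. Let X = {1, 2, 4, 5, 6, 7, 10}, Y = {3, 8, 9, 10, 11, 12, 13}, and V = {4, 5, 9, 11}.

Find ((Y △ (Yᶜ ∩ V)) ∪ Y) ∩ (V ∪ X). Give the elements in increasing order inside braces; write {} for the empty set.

Yᶜ = {1, 2, 4, 5, 6, 7}
Yᶜ ∩ V = {4, 5}
Y △ (Yᶜ ∩ V) = {3, 4, 5, 8, 9, 10, 11, 12, 13}
(Y △ (Yᶜ ∩ V)) ∪ Y = {3, 4, 5, 8, 9, 10, 11, 12, 13}
V ∪ X = {1, 2, 4, 5, 6, 7, 9, 10, 11}
((Y △ (Yᶜ ∩ V)) ∪ Y) ∩ (V ∪ X) = {4, 5, 9, 10, 11}

{4, 5, 9, 10, 11}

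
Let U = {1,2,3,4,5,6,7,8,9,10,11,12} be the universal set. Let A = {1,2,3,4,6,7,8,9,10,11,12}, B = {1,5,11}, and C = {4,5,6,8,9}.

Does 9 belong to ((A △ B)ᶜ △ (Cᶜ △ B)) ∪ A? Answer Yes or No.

9 ∈ A and 9 ∉ B, so 9 ∈ A △ B
9 ∉ (A △ B)ᶜ since 9 ∈ (A △ B)
9 ∈ C, so 9 ∉ Cᶜ
9 ∉ Cᶜ and 9 ∉ B, so 9 ∉ Cᶜ △ B
9 ∉ (A △ B)ᶜ and 9 ∉ (Cᶜ △ B), so 9 ∉ (A △ B)ᶜ △ (Cᶜ △ B)
9 ∉ ((A △ B)ᶜ △ (Cᶜ △ B)) and 9 ∈ A, so 9 ∈ ((A △ B)ᶜ △ (Cᶜ △ B)) ∪ A

Yes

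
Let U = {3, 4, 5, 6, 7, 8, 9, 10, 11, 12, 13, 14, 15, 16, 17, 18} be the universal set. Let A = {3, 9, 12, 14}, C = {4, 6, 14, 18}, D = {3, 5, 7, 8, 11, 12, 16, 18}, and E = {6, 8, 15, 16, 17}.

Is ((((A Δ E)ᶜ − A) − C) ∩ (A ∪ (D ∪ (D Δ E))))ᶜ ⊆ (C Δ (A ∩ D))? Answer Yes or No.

A Δ E = {3, 6, 8, 9, 12, 14, 15, 16, 17}
(A Δ E)ᶜ = {4, 5, 7, 10, 11, 13, 18}
(A Δ E)ᶜ − A = {4, 5, 7, 10, 11, 13, 18}
((A Δ E)ᶜ − A) − C = {5, 7, 10, 11, 13}
D Δ E = {3, 5, 6, 7, 11, 12, 15, 17, 18}
D ∪ (D Δ E) = {3, 5, 6, 7, 8, 11, 12, 15, 16, 17, 18}
A ∪ (D ∪ (D Δ E)) = {3, 5, 6, 7, 8, 9, 11, 12, 14, 15, 16, 17, 18}
(((A Δ E)ᶜ − A) − C) ∩ (A ∪ (D ∪ (D Δ E))) = {5, 7, 11}
((((A Δ E)ᶜ − A) − C) ∩ (A ∪ (D ∪ (D Δ E))))ᶜ = {3, 4, 6, 8, 9, 10, 12, 13, 14, 15, 16, 17, 18}
A ∩ D = {3, 12}
C Δ (A ∩ D) = {3, 4, 6, 12, 14, 18}
8 ∈ ((((A Δ E)ᶜ − A) − C) ∩ (A ∪ (D ∪ (D Δ E))))ᶜ but 8 ∉ C Δ (A ∩ D), so the inclusion fails.

No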